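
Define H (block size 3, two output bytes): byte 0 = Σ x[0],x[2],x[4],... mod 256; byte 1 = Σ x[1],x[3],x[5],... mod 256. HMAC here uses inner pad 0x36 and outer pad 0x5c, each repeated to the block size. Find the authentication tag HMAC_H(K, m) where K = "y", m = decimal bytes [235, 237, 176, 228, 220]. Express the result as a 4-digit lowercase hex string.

2eb2

Key "y" = 79 is 1 byte ≤ B = 3; zero-pad to 3 bytes: K' = 79 00 00.
K' ⊕ ipad = 4f 36 36.  K' ⊕ opad = 25 5c 5c.
Inner input = (K'⊕ipad) ∥ m = 4f 36 36 ∥ eb ed b0 e4 dc.
Inner hash: even-index sum = 598 mod 256 = 86; odd-index sum = 685 mod 256 = 173 → 56 ad.
Outer input = (K'⊕opad) ∥ inner = 25 5c 5c ∥ 56 ad.
Outer hash (tag): even-index sum = 302 mod 256 = 46; odd-index sum = 178 mod 256 = 178 → 2e b2.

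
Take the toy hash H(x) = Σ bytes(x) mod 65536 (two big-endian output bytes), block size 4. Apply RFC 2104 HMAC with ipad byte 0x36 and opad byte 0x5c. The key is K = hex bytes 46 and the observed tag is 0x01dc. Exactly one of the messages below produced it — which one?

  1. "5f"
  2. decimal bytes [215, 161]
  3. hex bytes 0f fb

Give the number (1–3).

1

Key hex bytes 46 is 1 byte ≤ B = 4; zero-pad to 4 bytes: K' = 46 00 00 00.
K' ⊕ ipad = 70 36 36 36; K' ⊕ opad = 1a 5c 5c 5c.
m1: inner = H(70 36 36 36 35 66) = 01 ad; tag = H(1a 5c 5c 5c 01 ad) = 01dc ← matches
m2: inner = H(70 36 36 36 d7 a1) = 02 8a; tag = H(1a 5c 5c 5c 02 8a) = 01ba
m3: inner = H(70 36 36 36 0f fb) = 02 1c; tag = H(1a 5c 5c 5c 02 1c) = 014c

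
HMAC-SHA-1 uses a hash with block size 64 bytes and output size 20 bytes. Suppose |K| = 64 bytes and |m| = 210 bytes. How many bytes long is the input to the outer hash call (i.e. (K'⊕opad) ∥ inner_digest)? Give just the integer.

Key is 64 ≤ 64 bytes, zero-padded: |K'| = 64.
Outer input = (K'⊕opad) ∥ H(inner) → 64 + 20 = 84 bytes.

84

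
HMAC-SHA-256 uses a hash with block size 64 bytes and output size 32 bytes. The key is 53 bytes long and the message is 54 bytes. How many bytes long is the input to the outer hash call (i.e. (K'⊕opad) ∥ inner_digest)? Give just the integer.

96

Key is 53 ≤ 64 bytes, zero-padded: |K'| = 64.
Outer input = (K'⊕opad) ∥ H(inner) → 64 + 32 = 96 bytes.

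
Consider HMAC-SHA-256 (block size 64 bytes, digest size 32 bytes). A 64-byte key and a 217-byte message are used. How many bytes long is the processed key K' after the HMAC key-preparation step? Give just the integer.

Key is 64 ≤ 64 bytes, zero-padded: |K'| = 64.

64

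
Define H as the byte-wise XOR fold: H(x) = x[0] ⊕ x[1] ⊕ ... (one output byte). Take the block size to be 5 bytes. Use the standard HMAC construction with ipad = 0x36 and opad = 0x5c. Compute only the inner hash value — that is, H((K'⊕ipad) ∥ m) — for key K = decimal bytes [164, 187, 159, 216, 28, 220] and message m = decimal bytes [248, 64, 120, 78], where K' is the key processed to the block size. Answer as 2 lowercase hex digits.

Key decimal bytes [164, 187, 159, 216, 28, 220] = a4 bb 9f d8 1c dc is 6 bytes > B = 5, so hash it first: H(key) = 98, then zero-pad to 5 bytes: K' = 98 00 00 00 00.
K' ⊕ ipad = ae 36 36 36 36.
Inner input = ae 36 36 36 36 ∥ f8 40 78 4e.
Inner hash: XOR ae⊕36⊕36⊕36⊕36⊕f8⊕40⊕78⊕4e = 20.

20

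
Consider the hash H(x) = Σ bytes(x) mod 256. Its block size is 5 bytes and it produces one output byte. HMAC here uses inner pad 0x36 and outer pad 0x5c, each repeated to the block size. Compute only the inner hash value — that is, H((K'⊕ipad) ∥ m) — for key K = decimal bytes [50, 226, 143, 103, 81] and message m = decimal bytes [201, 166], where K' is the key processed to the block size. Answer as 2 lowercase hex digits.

Key decimal bytes [50, 226, 143, 103, 81] = 32 e2 8f 67 51 is exactly B = 5 bytes: K' = 32 e2 8f 67 51.
K' ⊕ ipad = 04 d4 b9 51 67.
Inner input = 04 d4 b9 51 67 ∥ c9 a6.
Inner hash: sum = 4+212+185+81+103+201+166 = 952; mod 256 = 184 → b8.

b8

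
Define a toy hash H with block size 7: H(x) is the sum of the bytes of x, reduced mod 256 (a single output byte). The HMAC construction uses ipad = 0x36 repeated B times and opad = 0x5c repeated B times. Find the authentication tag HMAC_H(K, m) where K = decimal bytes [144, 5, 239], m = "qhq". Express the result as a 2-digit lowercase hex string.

Key decimal bytes [144, 5, 239] = 90 05 ef is 3 bytes ≤ B = 7; zero-pad to 7 bytes: K' = 90 05 ef 00 00 00 00.
K' ⊕ ipad = a6 33 d9 36 36 36 36.  K' ⊕ opad = cc 59 b3 5c 5c 5c 5c.
Inner input = (K'⊕ipad) ∥ m = a6 33 d9 36 36 36 36 ∥ 71 68 71.
Inner hash: sum = 166+51+217+54+54+54+54+113+104+113 = 980; mod 256 = 212 → d4.
Outer input = (K'⊕opad) ∥ inner = cc 59 b3 5c 5c 5c 5c ∥ d4.
Outer hash (tag): sum = 204+89+179+92+92+92+92+212 = 1052; mod 256 = 28 → 1c.

1c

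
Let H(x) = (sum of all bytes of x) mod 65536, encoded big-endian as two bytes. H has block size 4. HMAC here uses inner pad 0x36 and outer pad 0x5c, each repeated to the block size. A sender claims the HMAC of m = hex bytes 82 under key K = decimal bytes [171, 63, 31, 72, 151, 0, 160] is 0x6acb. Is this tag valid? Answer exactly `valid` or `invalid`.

invalid

Key decimal bytes [171, 63, 31, 72, 151, 0, 160] = ab 3f 1f 48 97 00 a0 is 7 bytes > B = 4, so hash it first: H(key) = 02 88, then zero-pad to 4 bytes: K' = 02 88 00 00.
K' ⊕ ipad = 34 be 36 36; K' ⊕ opad = 5e d4 5c 5c.
Inner hash: sum = 52+190+54+54+130 = 480 → 01 e0.
Outer hash (recomputed tag): sum = 94+212+92+92+1+224 = 715 → 02 cb.
Recomputed tag = 02cb; claimed = 6acb → mismatch.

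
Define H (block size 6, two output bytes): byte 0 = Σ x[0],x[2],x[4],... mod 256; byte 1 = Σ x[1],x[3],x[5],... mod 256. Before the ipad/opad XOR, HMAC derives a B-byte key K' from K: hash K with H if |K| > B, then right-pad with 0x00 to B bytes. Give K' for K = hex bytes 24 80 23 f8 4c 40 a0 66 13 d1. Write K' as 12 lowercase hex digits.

|K| = 10 > B = 6, so first hash the key.
H(K): even-index sum = 326 mod 256 = 70; odd-index sum = 751 mod 256 = 239 → 46 ef.
Zero-pad H(K) = 46 ef to 6 bytes: K' = 46 ef 00 00 00 00.

46ef00000000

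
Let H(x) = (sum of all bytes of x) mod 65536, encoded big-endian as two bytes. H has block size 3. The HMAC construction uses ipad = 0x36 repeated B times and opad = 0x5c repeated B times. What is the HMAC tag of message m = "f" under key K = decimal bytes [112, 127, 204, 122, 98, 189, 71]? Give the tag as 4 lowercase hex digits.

Key decimal bytes [112, 127, 204, 122, 98, 189, 71] = 70 7f cc 7a 62 bd 47 is 7 bytes > B = 3, so hash it first: H(key) = 03 9b, then zero-pad to 3 bytes: K' = 03 9b 00.
K' ⊕ ipad = 35 ad 36.  K' ⊕ opad = 5f c7 5c.
Inner input = (K'⊕ipad) ∥ m = 35 ad 36 ∥ 66.
Inner hash: sum = 53+173+54+102 = 382 → 01 7e.
Outer input = (K'⊕opad) ∥ inner = 5f c7 5c ∥ 01 7e.
Outer hash (tag): sum = 95+199+92+1+126 = 513 → 02 01.

0201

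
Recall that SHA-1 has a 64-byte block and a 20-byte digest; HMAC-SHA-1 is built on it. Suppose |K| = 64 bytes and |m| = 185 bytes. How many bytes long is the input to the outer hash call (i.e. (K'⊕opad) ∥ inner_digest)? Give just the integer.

Key is 64 ≤ 64 bytes, zero-padded: |K'| = 64.
Outer input = (K'⊕opad) ∥ H(inner) → 64 + 20 = 84 bytes.

84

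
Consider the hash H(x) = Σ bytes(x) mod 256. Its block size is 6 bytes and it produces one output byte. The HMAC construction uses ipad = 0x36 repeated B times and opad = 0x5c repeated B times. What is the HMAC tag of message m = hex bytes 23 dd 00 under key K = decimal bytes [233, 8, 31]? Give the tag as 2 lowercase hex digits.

48

Key decimal bytes [233, 8, 31] = e9 08 1f is 3 bytes ≤ B = 6; zero-pad to 6 bytes: K' = e9 08 1f 00 00 00.
K' ⊕ ipad = df 3e 29 36 36 36.  K' ⊕ opad = b5 54 43 5c 5c 5c.
Inner input = (K'⊕ipad) ∥ m = df 3e 29 36 36 36 ∥ 23 dd 00.
Inner hash: sum = 223+62+41+54+54+54+35+221+0 = 744; mod 256 = 232 → e8.
Outer input = (K'⊕opad) ∥ inner = b5 54 43 5c 5c 5c ∥ e8.
Outer hash (tag): sum = 181+84+67+92+92+92+232 = 840; mod 256 = 72 → 48.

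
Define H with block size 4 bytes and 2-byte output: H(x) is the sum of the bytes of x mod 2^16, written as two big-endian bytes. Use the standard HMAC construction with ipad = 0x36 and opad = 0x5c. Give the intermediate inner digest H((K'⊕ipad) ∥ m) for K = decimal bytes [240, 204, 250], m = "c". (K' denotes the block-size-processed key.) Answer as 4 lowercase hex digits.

0325

Key decimal bytes [240, 204, 250] = f0 cc fa is 3 bytes ≤ B = 4; zero-pad to 4 bytes: K' = f0 cc fa 00.
K' ⊕ ipad = c6 fa cc 36.
Inner input = c6 fa cc 36 ∥ 63.
Inner hash: sum = 198+250+204+54+99 = 805 → 03 25.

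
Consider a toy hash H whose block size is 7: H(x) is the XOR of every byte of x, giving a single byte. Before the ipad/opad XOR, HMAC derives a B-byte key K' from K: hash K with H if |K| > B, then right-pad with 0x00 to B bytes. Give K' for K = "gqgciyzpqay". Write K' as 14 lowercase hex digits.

|K| = 11 > B = 7, so first hash the key.
H(K): XOR 67⊕71⊕67⊕63⊕69⊕79⊕7a⊕70⊕71⊕61⊕79 = 61.
Zero-pad H(K) = 61 to 7 bytes: K' = 61 00 00 00 00 00 00.

61000000000000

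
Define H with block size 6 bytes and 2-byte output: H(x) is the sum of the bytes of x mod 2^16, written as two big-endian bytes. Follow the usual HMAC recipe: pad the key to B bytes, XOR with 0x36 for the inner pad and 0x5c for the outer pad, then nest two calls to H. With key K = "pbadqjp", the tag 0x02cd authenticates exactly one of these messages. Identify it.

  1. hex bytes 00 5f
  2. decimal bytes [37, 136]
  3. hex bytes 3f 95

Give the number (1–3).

1

Key "pbadqjp" = 70 62 61 64 71 6a 70 is 7 bytes > B = 6, so hash it first: H(key) = 02 e2, then zero-pad to 6 bytes: K' = 02 e2 00 00 00 00.
K' ⊕ ipad = 34 d4 36 36 36 36; K' ⊕ opad = 5e be 5c 5c 5c 5c.
m1: inner = H(34 d4 36 36 36 36 00 5f) = 02 3f; tag = H(5e be 5c 5c 5c 5c 02 3f) = 02cd ← matches
m2: inner = H(34 d4 36 36 36 36 25 88) = 02 8d; tag = H(5e be 5c 5c 5c 5c 02 8d) = 031b
m3: inner = H(34 d4 36 36 36 36 3f 95) = 02 b4; tag = H(5e be 5c 5c 5c 5c 02 b4) = 0342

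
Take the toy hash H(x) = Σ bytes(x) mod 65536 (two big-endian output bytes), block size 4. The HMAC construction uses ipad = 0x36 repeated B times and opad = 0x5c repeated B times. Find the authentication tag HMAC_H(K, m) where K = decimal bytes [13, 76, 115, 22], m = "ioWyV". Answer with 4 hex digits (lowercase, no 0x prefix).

Key decimal bytes [13, 76, 115, 22] = 0d 4c 73 16 is exactly B = 4 bytes: K' = 0d 4c 73 16.
K' ⊕ ipad = 3b 7a 45 20.  K' ⊕ opad = 51 10 2f 4a.
Inner input = (K'⊕ipad) ∥ m = 3b 7a 45 20 ∥ 69 6f 57 79 56.
Inner hash: sum = 59+122+69+32+105+111+87+121+86 = 792 → 03 18.
Outer input = (K'⊕opad) ∥ inner = 51 10 2f 4a ∥ 03 18.
Outer hash (tag): sum = 81+16+47+74+3+24 = 245 → 00 f5.

00f5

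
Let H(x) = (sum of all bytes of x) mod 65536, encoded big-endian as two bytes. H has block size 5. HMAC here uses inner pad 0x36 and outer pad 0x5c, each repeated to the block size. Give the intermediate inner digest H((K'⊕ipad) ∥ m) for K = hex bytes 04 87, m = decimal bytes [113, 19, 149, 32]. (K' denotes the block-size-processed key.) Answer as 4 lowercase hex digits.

Key hex bytes 04 87 is 2 bytes ≤ B = 5; zero-pad to 5 bytes: K' = 04 87 00 00 00.
K' ⊕ ipad = 32 b1 36 36 36.
Inner input = 32 b1 36 36 36 ∥ 71 13 95 20.
Inner hash: sum = 50+177+54+54+54+113+19+149+32 = 702 → 02 be.

02be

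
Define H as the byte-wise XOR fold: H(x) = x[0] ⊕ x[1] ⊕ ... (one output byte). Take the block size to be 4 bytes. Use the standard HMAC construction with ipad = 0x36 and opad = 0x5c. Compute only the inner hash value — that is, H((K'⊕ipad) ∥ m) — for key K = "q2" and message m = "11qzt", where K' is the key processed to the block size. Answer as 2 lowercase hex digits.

3c

Key "q2" = 71 32 is 2 bytes ≤ B = 4; zero-pad to 4 bytes: K' = 71 32 00 00.
K' ⊕ ipad = 47 04 36 36.
Inner input = 47 04 36 36 ∥ 31 31 71 7a 74.
Inner hash: XOR 47⊕04⊕36⊕36⊕31⊕31⊕71⊕7a⊕74 = 3c.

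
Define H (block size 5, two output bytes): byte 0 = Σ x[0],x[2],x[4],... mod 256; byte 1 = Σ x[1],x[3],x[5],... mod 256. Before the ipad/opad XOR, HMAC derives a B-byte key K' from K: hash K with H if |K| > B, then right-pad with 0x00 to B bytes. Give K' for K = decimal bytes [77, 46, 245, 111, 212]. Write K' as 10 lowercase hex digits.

4d2ef56fd4

Key decimal bytes [77, 46, 245, 111, 212] = 4d 2e f5 6f d4 is exactly B = 5 bytes: K' = 4d 2e f5 6f d4.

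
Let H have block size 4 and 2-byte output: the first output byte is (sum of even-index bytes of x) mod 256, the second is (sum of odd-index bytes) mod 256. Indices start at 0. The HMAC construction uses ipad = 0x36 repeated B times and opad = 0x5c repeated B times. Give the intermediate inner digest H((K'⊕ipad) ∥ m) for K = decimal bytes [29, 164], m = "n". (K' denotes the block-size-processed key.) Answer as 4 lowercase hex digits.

cfc8

Key decimal bytes [29, 164] = 1d a4 is 2 bytes ≤ B = 4; zero-pad to 4 bytes: K' = 1d a4 00 00.
K' ⊕ ipad = 2b 92 36 36.
Inner input = 2b 92 36 36 ∥ 6e.
Inner hash: even-index sum = 207 mod 256 = 207; odd-index sum = 200 mod 256 = 200 → cf c8.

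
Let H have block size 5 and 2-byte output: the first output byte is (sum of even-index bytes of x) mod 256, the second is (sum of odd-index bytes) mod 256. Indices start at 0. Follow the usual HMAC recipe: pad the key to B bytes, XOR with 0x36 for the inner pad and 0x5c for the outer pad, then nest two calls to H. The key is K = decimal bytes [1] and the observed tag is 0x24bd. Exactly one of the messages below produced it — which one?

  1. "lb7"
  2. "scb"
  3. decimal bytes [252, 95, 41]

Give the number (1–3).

1

Key decimal bytes [1] = 01 is 1 byte ≤ B = 5; zero-pad to 5 bytes: K' = 01 00 00 00 00.
K' ⊕ ipad = 37 36 36 36 36; K' ⊕ opad = 5d 5c 5c 5c 5c.
m1: inner = H(37 36 36 36 36 6c 62 37) = 05 0f; tag = H(5d 5c 5c 5c 5c 05 0f) = 24bd ← matches
m2: inner = H(37 36 36 36 36 73 63 62) = 06 41; tag = H(5d 5c 5c 5c 5c 06 41) = 56be
m3: inner = H(37 36 36 36 36 fc 5f 29) = 02 91; tag = H(5d 5c 5c 5c 5c 02 91) = a6ba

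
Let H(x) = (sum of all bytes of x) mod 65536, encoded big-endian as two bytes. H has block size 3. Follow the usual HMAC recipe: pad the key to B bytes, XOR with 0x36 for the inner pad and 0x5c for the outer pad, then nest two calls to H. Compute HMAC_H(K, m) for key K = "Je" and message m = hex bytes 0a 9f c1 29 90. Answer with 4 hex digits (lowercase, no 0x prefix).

Key "Je" = 4a 65 is 2 bytes ≤ B = 3; zero-pad to 3 bytes: K' = 4a 65 00.
K' ⊕ ipad = 7c 53 36.  K' ⊕ opad = 16 39 5c.
Inner input = (K'⊕ipad) ∥ m = 7c 53 36 ∥ 0a 9f c1 29 90.
Inner hash: sum = 124+83+54+10+159+193+41+144 = 808 → 03 28.
Outer input = (K'⊕opad) ∥ inner = 16 39 5c ∥ 03 28.
Outer hash (tag): sum = 22+57+92+3+40 = 214 → 00 d6.

00d6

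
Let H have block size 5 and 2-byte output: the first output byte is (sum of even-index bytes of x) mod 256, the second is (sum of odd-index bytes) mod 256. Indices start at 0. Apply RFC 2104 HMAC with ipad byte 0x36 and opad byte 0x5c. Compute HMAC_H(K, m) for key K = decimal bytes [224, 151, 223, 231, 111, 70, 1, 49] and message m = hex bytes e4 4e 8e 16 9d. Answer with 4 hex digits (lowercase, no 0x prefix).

33ee

Key decimal bytes [224, 151, 223, 231, 111, 70, 1, 49] = e0 97 df e7 6f 46 01 31 is 8 bytes > B = 5, so hash it first: H(key) = 2f f5, then zero-pad to 5 bytes: K' = 2f f5 00 00 00.
K' ⊕ ipad = 19 c3 36 36 36.  K' ⊕ opad = 73 a9 5c 5c 5c.
Inner input = (K'⊕ipad) ∥ m = 19 c3 36 36 36 ∥ e4 4e 8e 16 9d.
Inner hash: even-index sum = 233 mod 256 = 233; odd-index sum = 776 mod 256 = 8 → e9 08.
Outer input = (K'⊕opad) ∥ inner = 73 a9 5c 5c 5c ∥ e9 08.
Outer hash (tag): even-index sum = 307 mod 256 = 51; odd-index sum = 494 mod 256 = 238 → 33 ee.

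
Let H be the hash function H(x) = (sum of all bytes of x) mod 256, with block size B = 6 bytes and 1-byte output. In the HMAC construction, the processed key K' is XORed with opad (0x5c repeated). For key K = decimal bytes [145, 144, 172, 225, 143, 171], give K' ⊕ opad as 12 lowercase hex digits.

Key decimal bytes [145, 144, 172, 225, 143, 171] = 91 90 ac e1 8f ab is exactly B = 6 bytes: K' = 91 90 ac e1 8f ab.
XOR each byte with 0x5c: 91⊕5c=cd, 90⊕5c=cc, ac⊕5c=f0, e1⊕5c=bd, 8f⊕5c=d3, ab⊕5c=f7.

cdccf0bdd3f7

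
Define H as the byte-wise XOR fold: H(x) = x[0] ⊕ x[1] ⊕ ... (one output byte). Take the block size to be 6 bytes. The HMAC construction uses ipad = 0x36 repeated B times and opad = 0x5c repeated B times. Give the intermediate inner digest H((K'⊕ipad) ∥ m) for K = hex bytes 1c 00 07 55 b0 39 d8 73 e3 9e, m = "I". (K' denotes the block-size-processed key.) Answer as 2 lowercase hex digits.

58

Key hex bytes 1c 00 07 55 b0 39 d8 73 e3 9e is 10 bytes > B = 6, so hash it first: H(key) = 11, then zero-pad to 6 bytes: K' = 11 00 00 00 00 00.
K' ⊕ ipad = 27 36 36 36 36 36.
Inner input = 27 36 36 36 36 36 ∥ 49.
Inner hash: XOR 27⊕36⊕36⊕36⊕36⊕36⊕49 = 58.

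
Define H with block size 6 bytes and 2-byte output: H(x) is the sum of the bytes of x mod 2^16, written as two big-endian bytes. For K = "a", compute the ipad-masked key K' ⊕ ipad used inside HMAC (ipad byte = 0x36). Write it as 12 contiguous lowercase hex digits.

573636363636

Key "a" = 61 is 1 byte ≤ B = 6; zero-pad to 6 bytes: K' = 61 00 00 00 00 00.
XOR each byte with 0x36: 61⊕36=57, 00⊕36=36, 00⊕36=36, 00⊕36=36, 00⊕36=36, 00⊕36=36.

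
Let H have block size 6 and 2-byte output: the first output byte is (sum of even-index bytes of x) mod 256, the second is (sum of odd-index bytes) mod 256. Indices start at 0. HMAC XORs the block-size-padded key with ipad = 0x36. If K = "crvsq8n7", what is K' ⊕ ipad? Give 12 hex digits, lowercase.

Key "crvsq8n7" = 63 72 76 73 71 38 6e 37 is 8 bytes > B = 6, so hash it first: H(key) = b8 54, then zero-pad to 6 bytes: K' = b8 54 00 00 00 00.
XOR each byte with 0x36: b8⊕36=8e, 54⊕36=62, 00⊕36=36, 00⊕36=36, 00⊕36=36, 00⊕36=36.

8e6236363636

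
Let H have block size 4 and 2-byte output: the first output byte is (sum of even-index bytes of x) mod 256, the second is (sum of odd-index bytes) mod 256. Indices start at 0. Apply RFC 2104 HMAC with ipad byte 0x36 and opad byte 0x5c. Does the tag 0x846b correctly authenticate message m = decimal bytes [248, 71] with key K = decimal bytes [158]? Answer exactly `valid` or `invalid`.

Key decimal bytes [158] = 9e is 1 byte ≤ B = 4; zero-pad to 4 bytes: K' = 9e 00 00 00.
K' ⊕ ipad = a8 36 36 36; K' ⊕ opad = c2 5c 5c 5c.
Inner hash: even-index sum = 470 mod 256 = 214; odd-index sum = 179 mod 256 = 179 → d6 b3.
Outer hash (recomputed tag): even-index sum = 500 mod 256 = 244; odd-index sum = 363 mod 256 = 107 → f4 6b.
Recomputed tag = f46b; claimed = 846b → mismatch.

invalid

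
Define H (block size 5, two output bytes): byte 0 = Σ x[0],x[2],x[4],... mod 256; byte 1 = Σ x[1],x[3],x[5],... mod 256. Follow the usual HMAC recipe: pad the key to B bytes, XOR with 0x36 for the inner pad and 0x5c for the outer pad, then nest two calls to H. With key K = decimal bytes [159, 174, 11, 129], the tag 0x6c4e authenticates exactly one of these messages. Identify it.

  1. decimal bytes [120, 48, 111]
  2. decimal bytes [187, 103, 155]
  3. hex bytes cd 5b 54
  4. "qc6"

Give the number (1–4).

4

Key decimal bytes [159, 174, 11, 129] = 9f ae 0b 81 is 4 bytes ≤ B = 5; zero-pad to 5 bytes: K' = 9f ae 0b 81 00.
K' ⊕ ipad = a9 98 3d b7 36; K' ⊕ opad = c3 f2 57 dd 5c.
m1: inner = H(a9 98 3d b7 36 78 30 6f) = 4c 36; tag = H(c3 f2 57 dd 5c 4c 36) = ac1b
m2: inner = H(a9 98 3d b7 36 bb 67 9b) = 83 a5; tag = H(c3 f2 57 dd 5c 83 a5) = 1b52
m3: inner = H(a9 98 3d b7 36 cd 5b 54) = 77 70; tag = H(c3 f2 57 dd 5c 77 70) = e646
m4: inner = H(a9 98 3d b7 36 71 63 36) = 7f f6; tag = H(c3 f2 57 dd 5c 7f f6) = 6c4e ← matches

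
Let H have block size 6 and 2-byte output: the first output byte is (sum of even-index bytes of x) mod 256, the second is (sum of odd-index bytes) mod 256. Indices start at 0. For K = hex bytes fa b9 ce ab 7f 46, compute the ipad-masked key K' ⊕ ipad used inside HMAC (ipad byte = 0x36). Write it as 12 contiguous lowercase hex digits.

Key hex bytes fa b9 ce ab 7f 46 is exactly B = 6 bytes: K' = fa b9 ce ab 7f 46.
XOR each byte with 0x36: fa⊕36=cc, b9⊕36=8f, ce⊕36=f8, ab⊕36=9d, 7f⊕36=49, 46⊕36=70.

cc8ff89d4970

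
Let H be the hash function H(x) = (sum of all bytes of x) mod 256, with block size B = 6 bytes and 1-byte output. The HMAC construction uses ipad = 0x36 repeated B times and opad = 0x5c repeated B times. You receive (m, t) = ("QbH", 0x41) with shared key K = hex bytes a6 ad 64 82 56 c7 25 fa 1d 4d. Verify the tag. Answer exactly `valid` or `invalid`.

valid

Key hex bytes a6 ad 64 82 56 c7 25 fa 1d 4d is 10 bytes > B = 6, so hash it first: H(key) = df, then zero-pad to 6 bytes: K' = df 00 00 00 00 00.
K' ⊕ ipad = e9 36 36 36 36 36; K' ⊕ opad = 83 5c 5c 5c 5c 5c.
Inner hash: sum = 233+54+54+54+54+54+81+98+72 = 754; mod 256 = 242 → f2.
Outer hash (recomputed tag): sum = 131+92+92+92+92+92+242 = 833; mod 256 = 65 → 41.
Recomputed tag = 41; claimed = 41 → match.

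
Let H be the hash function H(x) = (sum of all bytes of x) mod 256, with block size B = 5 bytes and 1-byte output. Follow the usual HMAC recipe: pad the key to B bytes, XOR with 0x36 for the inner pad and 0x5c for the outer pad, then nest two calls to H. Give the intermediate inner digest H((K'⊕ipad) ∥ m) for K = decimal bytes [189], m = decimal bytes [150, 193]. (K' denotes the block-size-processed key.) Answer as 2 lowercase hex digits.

Key decimal bytes [189] = bd is 1 byte ≤ B = 5; zero-pad to 5 bytes: K' = bd 00 00 00 00.
K' ⊕ ipad = 8b 36 36 36 36.
Inner input = 8b 36 36 36 36 ∥ 96 c1.
Inner hash: sum = 139+54+54+54+54+150+193 = 698; mod 256 = 186 → ba.

ba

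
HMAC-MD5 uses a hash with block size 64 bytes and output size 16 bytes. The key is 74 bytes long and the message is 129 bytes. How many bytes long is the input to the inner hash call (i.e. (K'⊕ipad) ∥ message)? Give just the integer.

193

Key is 74 > 64 bytes, so it is hashed to 16 bytes then zero-padded to 64: |K'| = 64.
Inner input = (K'⊕ipad) ∥ m → 64 + 129 = 193 bytes.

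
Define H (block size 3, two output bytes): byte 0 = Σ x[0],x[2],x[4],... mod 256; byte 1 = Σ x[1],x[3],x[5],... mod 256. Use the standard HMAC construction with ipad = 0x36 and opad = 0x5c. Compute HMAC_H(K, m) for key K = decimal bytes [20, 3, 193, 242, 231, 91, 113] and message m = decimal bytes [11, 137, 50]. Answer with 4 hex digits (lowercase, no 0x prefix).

Key decimal bytes [20, 3, 193, 242, 231, 91, 113] = 14 03 c1 f2 e7 5b 71 is 7 bytes > B = 3, so hash it first: H(key) = 2d 50, then zero-pad to 3 bytes: K' = 2d 50 00.
K' ⊕ ipad = 1b 66 36.  K' ⊕ opad = 71 0c 5c.
Inner input = (K'⊕ipad) ∥ m = 1b 66 36 ∥ 0b 89 32.
Inner hash: even-index sum = 218 mod 256 = 218; odd-index sum = 163 mod 256 = 163 → da a3.
Outer input = (K'⊕opad) ∥ inner = 71 0c 5c ∥ da a3.
Outer hash (tag): even-index sum = 368 mod 256 = 112; odd-index sum = 230 mod 256 = 230 → 70 e6.

70e6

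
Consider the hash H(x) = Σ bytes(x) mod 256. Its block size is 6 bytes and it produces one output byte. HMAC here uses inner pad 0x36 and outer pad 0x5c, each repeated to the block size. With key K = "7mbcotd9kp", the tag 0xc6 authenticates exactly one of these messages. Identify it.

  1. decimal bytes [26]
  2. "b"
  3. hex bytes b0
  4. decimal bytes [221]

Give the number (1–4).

Key "7mbcotd9kp" = 37 6d 62 63 6f 74 64 39 6b 70 is 10 bytes > B = 6, so hash it first: H(key) = c4, then zero-pad to 6 bytes: K' = c4 00 00 00 00 00.
K' ⊕ ipad = f2 36 36 36 36 36; K' ⊕ opad = 98 5c 5c 5c 5c 5c.
m1: inner = H(f2 36 36 36 36 36 1a) = 1a; tag = H(98 5c 5c 5c 5c 5c 1a) = 7e
m2: inner = H(f2 36 36 36 36 36 62) = 62; tag = H(98 5c 5c 5c 5c 5c 62) = c6 ← matches
m3: inner = H(f2 36 36 36 36 36 b0) = b0; tag = H(98 5c 5c 5c 5c 5c b0) = 14
m4: inner = H(f2 36 36 36 36 36 dd) = dd; tag = H(98 5c 5c 5c 5c 5c dd) = 41

2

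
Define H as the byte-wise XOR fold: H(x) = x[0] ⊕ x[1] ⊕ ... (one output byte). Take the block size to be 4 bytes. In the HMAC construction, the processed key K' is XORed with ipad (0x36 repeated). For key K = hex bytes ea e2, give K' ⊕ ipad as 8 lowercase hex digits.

Key hex bytes ea e2 is 2 bytes ≤ B = 4; zero-pad to 4 bytes: K' = ea e2 00 00.
XOR each byte with 0x36: ea⊕36=dc, e2⊕36=d4, 00⊕36=36, 00⊕36=36.

dcd43636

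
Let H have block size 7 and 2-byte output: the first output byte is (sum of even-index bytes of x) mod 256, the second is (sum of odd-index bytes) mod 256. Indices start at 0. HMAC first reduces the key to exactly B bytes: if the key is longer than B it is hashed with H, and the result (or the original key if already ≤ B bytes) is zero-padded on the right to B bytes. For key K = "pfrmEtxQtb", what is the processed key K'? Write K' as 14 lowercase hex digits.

13fa0000000000

|K| = 10 > B = 7, so first hash the key.
H(K): even-index sum = 531 mod 256 = 19; odd-index sum = 506 mod 256 = 250 → 13 fa.
Zero-pad H(K) = 13 fa to 7 bytes: K' = 13 fa 00 00 00 00 00.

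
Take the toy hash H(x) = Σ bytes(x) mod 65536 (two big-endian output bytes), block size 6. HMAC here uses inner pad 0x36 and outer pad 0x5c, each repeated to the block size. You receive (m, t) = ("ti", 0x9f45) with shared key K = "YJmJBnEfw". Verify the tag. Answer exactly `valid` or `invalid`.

Key "YJmJBnEfw" = 59 4a 6d 4a 42 6e 45 66 77 is 9 bytes > B = 6, so hash it first: H(key) = 03 2c, then zero-pad to 6 bytes: K' = 03 2c 00 00 00 00.
K' ⊕ ipad = 35 1a 36 36 36 36; K' ⊕ opad = 5f 70 5c 5c 5c 5c.
Inner hash: sum = 53+26+54+54+54+54+116+105 = 516 → 02 04.
Outer hash (recomputed tag): sum = 95+112+92+92+92+92+2+4 = 581 → 02 45.
Recomputed tag = 0245; claimed = 9f45 → mismatch.

invalid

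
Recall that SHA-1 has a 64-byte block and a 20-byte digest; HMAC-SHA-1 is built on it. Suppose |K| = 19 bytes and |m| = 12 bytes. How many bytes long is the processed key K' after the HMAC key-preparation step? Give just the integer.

64

Key is 19 ≤ 64 bytes, zero-padded: |K'| = 64.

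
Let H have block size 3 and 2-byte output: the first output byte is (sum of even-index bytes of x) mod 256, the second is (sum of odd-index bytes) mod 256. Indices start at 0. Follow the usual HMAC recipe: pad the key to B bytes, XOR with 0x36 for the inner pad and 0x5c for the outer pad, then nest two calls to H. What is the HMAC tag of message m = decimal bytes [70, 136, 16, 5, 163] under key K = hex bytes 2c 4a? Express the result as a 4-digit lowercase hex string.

Key hex bytes 2c 4a is 2 bytes ≤ B = 3; zero-pad to 3 bytes: K' = 2c 4a 00.
K' ⊕ ipad = 1a 7c 36.  K' ⊕ opad = 70 16 5c.
Inner input = (K'⊕ipad) ∥ m = 1a 7c 36 ∥ 46 88 10 05 a3.
Inner hash: even-index sum = 221 mod 256 = 221; odd-index sum = 373 mod 256 = 117 → dd 75.
Outer input = (K'⊕opad) ∥ inner = 70 16 5c ∥ dd 75.
Outer hash (tag): even-index sum = 321 mod 256 = 65; odd-index sum = 243 mod 256 = 243 → 41 f3.

41f3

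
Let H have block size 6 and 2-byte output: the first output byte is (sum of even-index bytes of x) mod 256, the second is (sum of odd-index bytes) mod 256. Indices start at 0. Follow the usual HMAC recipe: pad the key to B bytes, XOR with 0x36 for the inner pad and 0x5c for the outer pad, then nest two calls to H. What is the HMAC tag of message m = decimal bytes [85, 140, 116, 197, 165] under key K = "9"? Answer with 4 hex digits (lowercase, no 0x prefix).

0607

Key "9" = 39 is 1 byte ≤ B = 6; zero-pad to 6 bytes: K' = 39 00 00 00 00 00.
K' ⊕ ipad = 0f 36 36 36 36 36.  K' ⊕ opad = 65 5c 5c 5c 5c 5c.
Inner input = (K'⊕ipad) ∥ m = 0f 36 36 36 36 36 ∥ 55 8c 74 c5 a5.
Inner hash: even-index sum = 489 mod 256 = 233; odd-index sum = 499 mod 256 = 243 → e9 f3.
Outer input = (K'⊕opad) ∥ inner = 65 5c 5c 5c 5c 5c ∥ e9 f3.
Outer hash (tag): even-index sum = 518 mod 256 = 6; odd-index sum = 519 mod 256 = 7 → 06 07.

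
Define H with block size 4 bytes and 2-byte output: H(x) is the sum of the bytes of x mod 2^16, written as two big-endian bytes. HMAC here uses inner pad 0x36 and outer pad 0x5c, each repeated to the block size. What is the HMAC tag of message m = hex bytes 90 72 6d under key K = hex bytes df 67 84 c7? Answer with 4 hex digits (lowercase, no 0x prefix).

0281

Key hex bytes df 67 84 c7 is exactly B = 4 bytes: K' = df 67 84 c7.
K' ⊕ ipad = e9 51 b2 f1.  K' ⊕ opad = 83 3b d8 9b.
Inner input = (K'⊕ipad) ∥ m = e9 51 b2 f1 ∥ 90 72 6d.
Inner hash: sum = 233+81+178+241+144+114+109 = 1100 → 04 4c.
Outer input = (K'⊕opad) ∥ inner = 83 3b d8 9b ∥ 04 4c.
Outer hash (tag): sum = 131+59+216+155+4+76 = 641 → 02 81.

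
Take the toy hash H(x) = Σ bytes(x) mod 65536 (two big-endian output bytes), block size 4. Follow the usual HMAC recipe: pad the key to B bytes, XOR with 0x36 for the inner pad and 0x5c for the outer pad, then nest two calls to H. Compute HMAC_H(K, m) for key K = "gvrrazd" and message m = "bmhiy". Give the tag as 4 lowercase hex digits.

0265

Key "gvrrazd" = 67 76 72 72 61 7a 64 is 7 bytes > B = 4, so hash it first: H(key) = 03 00, then zero-pad to 4 bytes: K' = 03 00 00 00.
K' ⊕ ipad = 35 36 36 36.  K' ⊕ opad = 5f 5c 5c 5c.
Inner input = (K'⊕ipad) ∥ m = 35 36 36 36 ∥ 62 6d 68 69 79.
Inner hash: sum = 53+54+54+54+98+109+104+105+121 = 752 → 02 f0.
Outer input = (K'⊕opad) ∥ inner = 5f 5c 5c 5c ∥ 02 f0.
Outer hash (tag): sum = 95+92+92+92+2+240 = 613 → 02 65.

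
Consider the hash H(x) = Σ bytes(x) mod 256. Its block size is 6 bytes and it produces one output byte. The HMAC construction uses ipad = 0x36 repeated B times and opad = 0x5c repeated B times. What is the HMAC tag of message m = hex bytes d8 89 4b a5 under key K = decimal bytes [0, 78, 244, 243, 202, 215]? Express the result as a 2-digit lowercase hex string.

Key decimal bytes [0, 78, 244, 243, 202, 215] = 00 4e f4 f3 ca d7 is exactly B = 6 bytes: K' = 00 4e f4 f3 ca d7.
K' ⊕ ipad = 36 78 c2 c5 fc e1.  K' ⊕ opad = 5c 12 a8 af 96 8b.
Inner input = (K'⊕ipad) ∥ m = 36 78 c2 c5 fc e1 ∥ d8 89 4b a5.
Inner hash: sum = 54+120+194+197+252+225+216+137+75+165 = 1635; mod 256 = 99 → 63.
Outer input = (K'⊕opad) ∥ inner = 5c 12 a8 af 96 8b ∥ 63.
Outer hash (tag): sum = 92+18+168+175+150+139+99 = 841; mod 256 = 73 → 49.

49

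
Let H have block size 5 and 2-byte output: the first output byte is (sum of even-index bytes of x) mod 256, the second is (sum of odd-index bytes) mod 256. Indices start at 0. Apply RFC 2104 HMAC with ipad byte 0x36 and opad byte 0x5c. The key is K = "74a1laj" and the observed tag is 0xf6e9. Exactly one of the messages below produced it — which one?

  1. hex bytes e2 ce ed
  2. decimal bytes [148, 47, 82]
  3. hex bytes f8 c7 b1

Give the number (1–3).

2

Key "74a1laj" = 37 34 61 31 6c 61 6a is 7 bytes > B = 5, so hash it first: H(key) = 6e c6, then zero-pad to 5 bytes: K' = 6e c6 00 00 00.
K' ⊕ ipad = 58 f0 36 36 36; K' ⊕ opad = 32 9a 5c 5c 5c.
m1: inner = H(58 f0 36 36 36 e2 ce ed) = 92 f5; tag = H(32 9a 5c 5c 5c 92 f5) = df88
m2: inner = H(58 f0 36 36 36 94 2f 52) = f3 0c; tag = H(32 9a 5c 5c 5c f3 0c) = f6e9 ← matches
m3: inner = H(58 f0 36 36 36 f8 c7 b1) = 8b cf; tag = H(32 9a 5c 5c 5c 8b cf) = b981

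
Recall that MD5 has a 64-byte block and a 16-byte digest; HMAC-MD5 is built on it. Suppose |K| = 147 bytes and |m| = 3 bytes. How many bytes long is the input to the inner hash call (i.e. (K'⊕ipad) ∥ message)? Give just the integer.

67

Key is 147 > 64 bytes, so it is hashed to 16 bytes then zero-padded to 64: |K'| = 64.
Inner input = (K'⊕ipad) ∥ m → 64 + 3 = 67 bytes.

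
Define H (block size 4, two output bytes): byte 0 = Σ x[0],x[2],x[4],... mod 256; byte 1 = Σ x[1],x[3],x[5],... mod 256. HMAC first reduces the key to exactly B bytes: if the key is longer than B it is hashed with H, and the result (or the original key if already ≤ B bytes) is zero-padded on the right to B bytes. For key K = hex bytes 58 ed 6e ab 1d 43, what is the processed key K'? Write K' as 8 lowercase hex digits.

|K| = 6 > B = 4, so first hash the key.
H(K): even-index sum = 227 mod 256 = 227; odd-index sum = 475 mod 256 = 219 → e3 db.
Zero-pad H(K) = e3 db to 4 bytes: K' = e3 db 00 00.

e3db0000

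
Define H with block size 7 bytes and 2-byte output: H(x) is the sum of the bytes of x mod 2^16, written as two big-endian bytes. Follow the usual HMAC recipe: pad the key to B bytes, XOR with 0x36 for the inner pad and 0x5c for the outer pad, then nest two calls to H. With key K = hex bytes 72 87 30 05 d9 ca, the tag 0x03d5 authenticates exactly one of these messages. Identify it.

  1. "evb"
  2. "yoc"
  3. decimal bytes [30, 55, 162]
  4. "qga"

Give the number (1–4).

1

Key hex bytes 72 87 30 05 d9 ca is 6 bytes ≤ B = 7; zero-pad to 7 bytes: K' = 72 87 30 05 d9 ca 00.
K' ⊕ ipad = 44 b1 06 33 ef fc 36; K' ⊕ opad = 2e db 6c 59 85 96 5c.
m1: inner = H(44 b1 06 33 ef fc 36 65 76 62) = 04 8c; tag = H(2e db 6c 59 85 96 5c 04 8c) = 03d5 ← matches
m2: inner = H(44 b1 06 33 ef fc 36 79 6f 63) = 04 9a; tag = H(2e db 6c 59 85 96 5c 04 9a) = 03e3
m3: inner = H(44 b1 06 33 ef fc 36 1e 37 a2) = 04 46; tag = H(2e db 6c 59 85 96 5c 04 46) = 038f
m4: inner = H(44 b1 06 33 ef fc 36 71 67 61) = 04 88; tag = H(2e db 6c 59 85 96 5c 04 88) = 03d1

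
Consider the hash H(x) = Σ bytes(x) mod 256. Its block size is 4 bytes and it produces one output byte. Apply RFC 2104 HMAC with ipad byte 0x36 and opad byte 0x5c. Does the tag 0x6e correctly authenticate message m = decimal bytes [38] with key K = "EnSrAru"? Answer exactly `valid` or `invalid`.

valid

Key "EnSrAru" = 45 6e 53 72 41 72 75 is 7 bytes > B = 4, so hash it first: H(key) = a0, then zero-pad to 4 bytes: K' = a0 00 00 00.
K' ⊕ ipad = 96 36 36 36; K' ⊕ opad = fc 5c 5c 5c.
Inner hash: sum = 150+54+54+54+38 = 350; mod 256 = 94 → 5e.
Outer hash (recomputed tag): sum = 252+92+92+92+94 = 622; mod 256 = 110 → 6e.
Recomputed tag = 6e; claimed = 6e → match.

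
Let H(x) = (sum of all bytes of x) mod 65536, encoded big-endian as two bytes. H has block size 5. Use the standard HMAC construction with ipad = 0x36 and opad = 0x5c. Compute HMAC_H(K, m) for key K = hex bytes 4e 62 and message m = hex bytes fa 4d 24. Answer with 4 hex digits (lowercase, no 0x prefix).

Key hex bytes 4e 62 is 2 bytes ≤ B = 5; zero-pad to 5 bytes: K' = 4e 62 00 00 00.
K' ⊕ ipad = 78 54 36 36 36.  K' ⊕ opad = 12 3e 5c 5c 5c.
Inner input = (K'⊕ipad) ∥ m = 78 54 36 36 36 ∥ fa 4d 24.
Inner hash: sum = 120+84+54+54+54+250+77+36 = 729 → 02 d9.
Outer input = (K'⊕opad) ∥ inner = 12 3e 5c 5c 5c ∥ 02 d9.
Outer hash (tag): sum = 18+62+92+92+92+2+217 = 575 → 02 3f.

023f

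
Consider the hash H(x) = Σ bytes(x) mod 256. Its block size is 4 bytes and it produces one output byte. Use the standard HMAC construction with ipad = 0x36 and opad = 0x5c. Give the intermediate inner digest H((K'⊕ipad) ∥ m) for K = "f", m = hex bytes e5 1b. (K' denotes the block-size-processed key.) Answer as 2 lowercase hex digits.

Key "f" = 66 is 1 byte ≤ B = 4; zero-pad to 4 bytes: K' = 66 00 00 00.
K' ⊕ ipad = 50 36 36 36.
Inner input = 50 36 36 36 ∥ e5 1b.
Inner hash: sum = 80+54+54+54+229+27 = 498; mod 256 = 242 → f2.

f2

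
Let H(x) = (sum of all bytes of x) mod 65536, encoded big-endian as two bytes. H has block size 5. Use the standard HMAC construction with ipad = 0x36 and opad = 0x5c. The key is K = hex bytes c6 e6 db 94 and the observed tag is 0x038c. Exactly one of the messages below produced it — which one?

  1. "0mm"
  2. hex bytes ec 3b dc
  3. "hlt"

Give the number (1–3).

2

Key hex bytes c6 e6 db 94 is 4 bytes ≤ B = 5; zero-pad to 5 bytes: K' = c6 e6 db 94 00.
K' ⊕ ipad = f0 d0 ed a2 36; K' ⊕ opad = 9a ba 87 c8 5c.
m1: inner = H(f0 d0 ed a2 36 30 6d 6d) = 04 8f; tag = H(9a ba 87 c8 5c 04 8f) = 0392
m2: inner = H(f0 d0 ed a2 36 ec 3b dc) = 05 88; tag = H(9a ba 87 c8 5c 05 88) = 038c ← matches
m3: inner = H(f0 d0 ed a2 36 68 6c 74) = 04 cd; tag = H(9a ba 87 c8 5c 04 cd) = 03d0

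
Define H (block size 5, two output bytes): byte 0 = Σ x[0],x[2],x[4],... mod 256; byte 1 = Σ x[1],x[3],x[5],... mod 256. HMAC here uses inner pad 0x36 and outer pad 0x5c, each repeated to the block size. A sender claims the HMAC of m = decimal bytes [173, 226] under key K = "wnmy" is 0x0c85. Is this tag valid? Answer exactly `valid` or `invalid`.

Key "wnmy" = 77 6e 6d 79 is 4 bytes ≤ B = 5; zero-pad to 5 bytes: K' = 77 6e 6d 79 00.
K' ⊕ ipad = 41 58 5b 4f 36; K' ⊕ opad = 2b 32 31 25 5c.
Inner hash: even-index sum = 436 mod 256 = 180; odd-index sum = 340 mod 256 = 84 → b4 54.
Outer hash (recomputed tag): even-index sum = 268 mod 256 = 12; odd-index sum = 267 mod 256 = 11 → 0c 0b.
Recomputed tag = 0c0b; claimed = 0c85 → mismatch.

invalid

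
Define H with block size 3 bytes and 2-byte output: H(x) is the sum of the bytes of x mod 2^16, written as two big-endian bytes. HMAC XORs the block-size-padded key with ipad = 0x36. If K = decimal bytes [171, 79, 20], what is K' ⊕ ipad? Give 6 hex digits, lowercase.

9d7922

Key decimal bytes [171, 79, 20] = ab 4f 14 is exactly B = 3 bytes: K' = ab 4f 14.
XOR each byte with 0x36: ab⊕36=9d, 4f⊕36=79, 14⊕36=22.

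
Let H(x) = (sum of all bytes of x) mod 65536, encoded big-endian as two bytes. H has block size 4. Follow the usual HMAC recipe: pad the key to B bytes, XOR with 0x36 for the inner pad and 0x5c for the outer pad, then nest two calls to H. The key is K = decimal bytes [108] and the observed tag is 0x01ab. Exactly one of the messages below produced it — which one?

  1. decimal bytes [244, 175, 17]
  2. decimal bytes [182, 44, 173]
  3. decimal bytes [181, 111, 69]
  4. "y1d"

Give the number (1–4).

Key decimal bytes [108] = 6c is 1 byte ≤ B = 4; zero-pad to 4 bytes: K' = 6c 00 00 00.
K' ⊕ ipad = 5a 36 36 36; K' ⊕ opad = 30 5c 5c 5c.
m1: inner = H(5a 36 36 36 f4 af 11) = 02 b0; tag = H(30 5c 5c 5c 02 b0) = 01f6
m2: inner = H(5a 36 36 36 b6 2c ad) = 02 8b; tag = H(30 5c 5c 5c 02 8b) = 01d1
m3: inner = H(5a 36 36 36 b5 6f 45) = 02 65; tag = H(30 5c 5c 5c 02 65) = 01ab ← matches
m4: inner = H(5a 36 36 36 79 31 64) = 02 0a; tag = H(30 5c 5c 5c 02 0a) = 0150

3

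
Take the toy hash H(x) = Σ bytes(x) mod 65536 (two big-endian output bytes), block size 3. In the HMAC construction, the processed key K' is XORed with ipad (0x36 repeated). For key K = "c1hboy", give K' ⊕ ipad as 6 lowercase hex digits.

Key "c1hboy" = 63 31 68 62 6f 79 is 6 bytes > B = 3, so hash it first: H(key) = 02 46, then zero-pad to 3 bytes: K' = 02 46 00.
XOR each byte with 0x36: 02⊕36=34, 46⊕36=70, 00⊕36=36.

347036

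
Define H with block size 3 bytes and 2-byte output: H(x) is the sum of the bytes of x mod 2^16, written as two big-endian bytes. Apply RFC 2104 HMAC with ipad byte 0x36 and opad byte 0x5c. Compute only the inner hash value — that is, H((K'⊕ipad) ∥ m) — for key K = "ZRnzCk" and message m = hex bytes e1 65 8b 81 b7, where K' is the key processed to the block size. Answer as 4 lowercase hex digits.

03e7

Key "ZRnzCk" = 5a 52 6e 7a 43 6b is 6 bytes > B = 3, so hash it first: H(key) = 02 42, then zero-pad to 3 bytes: K' = 02 42 00.
K' ⊕ ipad = 34 74 36.
Inner input = 34 74 36 ∥ e1 65 8b 81 b7.
Inner hash: sum = 52+116+54+225+101+139+129+183 = 999 → 03 e7.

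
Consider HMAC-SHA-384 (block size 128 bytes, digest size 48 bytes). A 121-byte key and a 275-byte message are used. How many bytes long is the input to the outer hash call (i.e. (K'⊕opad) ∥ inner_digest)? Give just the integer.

176

Key is 121 ≤ 128 bytes, zero-padded: |K'| = 128.
Outer input = (K'⊕opad) ∥ H(inner) → 128 + 48 = 176 bytes.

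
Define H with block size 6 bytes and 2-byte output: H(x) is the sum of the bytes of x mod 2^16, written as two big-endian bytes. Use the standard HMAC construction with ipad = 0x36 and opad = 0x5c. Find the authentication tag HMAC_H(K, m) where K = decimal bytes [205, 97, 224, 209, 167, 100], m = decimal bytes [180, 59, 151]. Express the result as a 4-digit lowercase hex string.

03c7

Key decimal bytes [205, 97, 224, 209, 167, 100] = cd 61 e0 d1 a7 64 is exactly B = 6 bytes: K' = cd 61 e0 d1 a7 64.
K' ⊕ ipad = fb 57 d6 e7 91 52.  K' ⊕ opad = 91 3d bc 8d fb 38.
Inner input = (K'⊕ipad) ∥ m = fb 57 d6 e7 91 52 ∥ b4 3b 97.
Inner hash: sum = 251+87+214+231+145+82+180+59+151 = 1400 → 05 78.
Outer input = (K'⊕opad) ∥ inner = 91 3d bc 8d fb 38 ∥ 05 78.
Outer hash (tag): sum = 145+61+188+141+251+56+5+120 = 967 → 03 c7.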